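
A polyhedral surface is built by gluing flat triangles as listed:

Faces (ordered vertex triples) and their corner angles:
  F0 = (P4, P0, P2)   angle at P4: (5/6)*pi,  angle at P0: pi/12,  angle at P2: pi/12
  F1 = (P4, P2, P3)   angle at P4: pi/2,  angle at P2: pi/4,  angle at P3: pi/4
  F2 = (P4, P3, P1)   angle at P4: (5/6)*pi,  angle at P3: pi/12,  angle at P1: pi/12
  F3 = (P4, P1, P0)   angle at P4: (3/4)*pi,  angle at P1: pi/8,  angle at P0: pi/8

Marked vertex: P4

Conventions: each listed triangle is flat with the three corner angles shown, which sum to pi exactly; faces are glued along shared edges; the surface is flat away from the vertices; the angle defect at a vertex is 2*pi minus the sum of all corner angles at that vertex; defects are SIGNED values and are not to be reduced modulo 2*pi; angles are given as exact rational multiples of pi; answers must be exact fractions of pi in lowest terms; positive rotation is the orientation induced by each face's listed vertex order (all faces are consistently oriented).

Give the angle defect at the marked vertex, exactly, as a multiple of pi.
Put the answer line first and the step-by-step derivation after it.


Answer: defect(P4) = (-11/12)*pi

Sum of corner angles at P4: (35/12)*pi
defect = 2*pi - (35/12)*pi


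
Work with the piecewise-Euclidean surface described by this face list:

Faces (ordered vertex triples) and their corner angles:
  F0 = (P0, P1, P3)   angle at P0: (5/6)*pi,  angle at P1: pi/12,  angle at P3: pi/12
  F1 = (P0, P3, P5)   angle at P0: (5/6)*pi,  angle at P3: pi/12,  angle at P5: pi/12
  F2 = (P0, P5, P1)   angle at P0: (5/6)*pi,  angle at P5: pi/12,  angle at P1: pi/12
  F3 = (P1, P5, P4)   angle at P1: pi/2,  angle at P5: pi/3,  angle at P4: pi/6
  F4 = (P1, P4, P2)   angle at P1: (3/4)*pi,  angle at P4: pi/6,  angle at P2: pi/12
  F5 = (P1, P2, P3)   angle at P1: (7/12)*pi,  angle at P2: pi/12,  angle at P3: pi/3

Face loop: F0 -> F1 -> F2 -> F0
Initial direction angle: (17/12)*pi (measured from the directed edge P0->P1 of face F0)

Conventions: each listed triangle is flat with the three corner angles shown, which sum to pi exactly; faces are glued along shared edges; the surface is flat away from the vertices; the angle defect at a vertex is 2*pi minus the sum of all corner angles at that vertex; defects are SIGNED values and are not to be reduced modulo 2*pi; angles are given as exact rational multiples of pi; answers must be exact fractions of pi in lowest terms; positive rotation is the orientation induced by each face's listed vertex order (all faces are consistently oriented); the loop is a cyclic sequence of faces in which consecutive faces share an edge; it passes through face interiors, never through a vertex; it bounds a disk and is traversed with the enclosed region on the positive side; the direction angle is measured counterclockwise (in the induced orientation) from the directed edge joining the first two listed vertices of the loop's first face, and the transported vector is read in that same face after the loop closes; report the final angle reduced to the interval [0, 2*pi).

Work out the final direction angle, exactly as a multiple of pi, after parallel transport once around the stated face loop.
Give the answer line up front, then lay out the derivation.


Answer: final direction angle = (11/12)*pi

enclosed vertex P0: corner angles sum to (5/2)*pi, defect = 2*pi - (5/2)*pi = -pi/2
the final direction is the initial angle plus the enclosed defects, taken mod 2*pi in the induced orientation
final angle = (17/12)*pi - pi/2 = (11/12)*pi (mod 2*pi)


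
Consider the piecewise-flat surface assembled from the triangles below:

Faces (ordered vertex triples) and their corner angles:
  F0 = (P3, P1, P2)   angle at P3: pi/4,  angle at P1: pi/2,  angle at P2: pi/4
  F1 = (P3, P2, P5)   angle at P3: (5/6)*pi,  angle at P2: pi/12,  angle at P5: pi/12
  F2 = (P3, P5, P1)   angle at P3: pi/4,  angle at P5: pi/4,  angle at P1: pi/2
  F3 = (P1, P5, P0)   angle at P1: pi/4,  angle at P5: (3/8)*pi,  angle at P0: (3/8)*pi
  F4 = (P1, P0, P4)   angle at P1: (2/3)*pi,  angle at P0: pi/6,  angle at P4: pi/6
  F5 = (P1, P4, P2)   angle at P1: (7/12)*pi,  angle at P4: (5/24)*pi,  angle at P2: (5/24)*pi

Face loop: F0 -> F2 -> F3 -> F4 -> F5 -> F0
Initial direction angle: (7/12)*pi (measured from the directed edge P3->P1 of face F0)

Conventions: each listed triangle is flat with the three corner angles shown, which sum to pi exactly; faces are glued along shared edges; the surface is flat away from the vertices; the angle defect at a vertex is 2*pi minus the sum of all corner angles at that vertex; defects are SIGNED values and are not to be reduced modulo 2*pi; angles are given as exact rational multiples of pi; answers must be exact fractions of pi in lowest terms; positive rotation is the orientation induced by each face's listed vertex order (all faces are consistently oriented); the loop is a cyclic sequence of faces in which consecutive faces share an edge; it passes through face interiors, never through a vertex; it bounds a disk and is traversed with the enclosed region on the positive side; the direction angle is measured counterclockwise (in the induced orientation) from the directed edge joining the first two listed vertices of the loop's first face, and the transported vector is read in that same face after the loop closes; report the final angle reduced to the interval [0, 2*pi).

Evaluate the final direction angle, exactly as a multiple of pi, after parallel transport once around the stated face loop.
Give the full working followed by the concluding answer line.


enclosed vertex P1: corner angles sum to (5/2)*pi, defect = 2*pi - (5/2)*pi = -pi/2
final direction = starting direction + enclosed defect total, reduced mod 2*pi (induced orientation)
final angle = (7/12)*pi - pi/2 = pi/12 (mod 2*pi)

Answer: final direction angle = pi/12


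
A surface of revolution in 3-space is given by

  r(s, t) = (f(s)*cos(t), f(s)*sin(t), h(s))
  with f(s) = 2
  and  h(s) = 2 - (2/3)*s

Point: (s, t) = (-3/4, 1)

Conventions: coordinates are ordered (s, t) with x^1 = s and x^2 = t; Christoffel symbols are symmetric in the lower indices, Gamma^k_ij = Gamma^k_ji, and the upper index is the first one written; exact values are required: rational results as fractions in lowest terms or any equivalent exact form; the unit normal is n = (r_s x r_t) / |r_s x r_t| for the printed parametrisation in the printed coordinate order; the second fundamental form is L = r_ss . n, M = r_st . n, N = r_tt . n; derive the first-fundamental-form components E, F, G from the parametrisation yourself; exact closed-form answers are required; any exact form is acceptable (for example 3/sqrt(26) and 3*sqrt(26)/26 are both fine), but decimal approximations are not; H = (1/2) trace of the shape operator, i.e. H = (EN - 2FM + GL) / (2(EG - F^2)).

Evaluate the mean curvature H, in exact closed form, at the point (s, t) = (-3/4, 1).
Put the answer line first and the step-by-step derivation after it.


Answer: H = -1/4

f = 2, f' = 0, f'' = 0, h' = -2/3, h'' = 0
E = 4/9, F = 0, G = 4; answer radicand W^2 = 4/9
unnormalised second-form numerators: l = 0, m = 0, n = -4/3; L = l/sqrt(4/9), and similarly M = m/sqrt(W^2), N = n/sqrt(W^2)
H = (E*n - 2*F*m + G*l) / (2*(EG - F^2)*sqrt(W^2)); E*n - 2*F*m + G*l = -16/27, EG - F^2 = 16/9, so H = (-1/6)/sqrt(4/9)


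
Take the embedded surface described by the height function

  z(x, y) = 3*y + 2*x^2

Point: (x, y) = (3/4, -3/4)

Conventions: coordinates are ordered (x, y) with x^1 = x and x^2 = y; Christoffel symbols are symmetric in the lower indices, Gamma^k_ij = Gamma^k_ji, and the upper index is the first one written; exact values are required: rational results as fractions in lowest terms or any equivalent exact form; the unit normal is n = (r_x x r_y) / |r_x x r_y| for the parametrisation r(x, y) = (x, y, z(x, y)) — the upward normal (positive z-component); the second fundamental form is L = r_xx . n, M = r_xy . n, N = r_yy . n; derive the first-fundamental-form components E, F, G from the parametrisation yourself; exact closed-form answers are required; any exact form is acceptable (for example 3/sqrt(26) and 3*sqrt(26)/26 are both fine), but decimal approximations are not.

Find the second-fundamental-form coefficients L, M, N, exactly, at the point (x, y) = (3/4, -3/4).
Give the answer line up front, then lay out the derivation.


Answer: L = 4*sqrt(19)/19, M = 0, N = 0

z_x = 3, z_y = 3, z_xx = 4, z_xy = 0, z_yy = 0
E = 10, F = 9, G = 10; answer radicand W^2 = 19
unnormalised second-form numerators: l = 4, m = 0, n = 0; L = l/sqrt(19), and similarly M = m/sqrt(W^2), N = n/sqrt(W^2)


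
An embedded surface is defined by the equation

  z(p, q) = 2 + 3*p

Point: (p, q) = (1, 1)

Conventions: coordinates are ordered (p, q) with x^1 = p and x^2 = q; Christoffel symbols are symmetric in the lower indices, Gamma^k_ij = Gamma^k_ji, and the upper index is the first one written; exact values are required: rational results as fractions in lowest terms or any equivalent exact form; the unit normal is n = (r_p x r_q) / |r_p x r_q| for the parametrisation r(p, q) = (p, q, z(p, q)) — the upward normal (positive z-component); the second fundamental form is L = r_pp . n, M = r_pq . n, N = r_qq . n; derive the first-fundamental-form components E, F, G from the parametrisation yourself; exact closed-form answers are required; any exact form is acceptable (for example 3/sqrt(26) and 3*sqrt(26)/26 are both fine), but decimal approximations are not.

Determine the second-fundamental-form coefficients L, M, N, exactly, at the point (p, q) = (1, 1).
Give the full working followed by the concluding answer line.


z_p = 3, z_q = 0, z_pp = 0, z_pq = 0, z_qq = 0
E = 10, F = 0, G = 1; answer radicand W^2 = 10
unnormalised second-form numerators: l = 0, m = 0, n = 0; L = l/sqrt(10), and similarly M = m/sqrt(W^2), N = n/sqrt(W^2)

Answer: L = 0, M = 0, N = 0


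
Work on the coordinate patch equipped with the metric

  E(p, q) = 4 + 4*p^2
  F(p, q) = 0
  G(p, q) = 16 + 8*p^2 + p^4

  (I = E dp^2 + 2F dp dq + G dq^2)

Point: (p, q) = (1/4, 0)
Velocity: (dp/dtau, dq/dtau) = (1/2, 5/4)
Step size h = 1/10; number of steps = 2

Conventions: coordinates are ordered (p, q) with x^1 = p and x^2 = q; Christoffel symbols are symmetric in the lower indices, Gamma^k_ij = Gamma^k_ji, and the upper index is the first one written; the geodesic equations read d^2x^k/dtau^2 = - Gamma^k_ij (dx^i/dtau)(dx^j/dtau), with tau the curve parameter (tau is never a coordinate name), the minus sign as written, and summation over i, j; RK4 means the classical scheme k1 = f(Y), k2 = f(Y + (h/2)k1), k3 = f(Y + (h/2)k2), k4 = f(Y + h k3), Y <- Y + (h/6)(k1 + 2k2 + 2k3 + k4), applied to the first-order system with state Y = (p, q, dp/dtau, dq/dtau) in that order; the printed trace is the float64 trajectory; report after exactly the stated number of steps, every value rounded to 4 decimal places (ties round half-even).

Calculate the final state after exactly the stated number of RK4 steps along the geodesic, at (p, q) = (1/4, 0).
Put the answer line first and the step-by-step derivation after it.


Answer: p = 0.3649, q = 0.2462, dp/dtau = 0.6536, dq/dtau = 1.2076

f(Y) = (dp/dtau, dq/dtau, -Gamma^p_ij Y'^i Y'^j, -Gamma^q_ij Y'^i Y'^j) with the Gammas evaluated at the stage position; h = 0.100000; intermediate values shown to 6 dp
step 0: p = 0.2500, q = 0.0000, dp/dtau = 0.5000, dq/dtau = 1.2500
step 1:
  k1: at (p, q) = (0.250000, 0.000000), (dp/dtau, dq/dtau) = (0.500000, 1.250000); Gamma_ppp = 0.235294, Gamma_ppq = 0.000000, Gamma_pqq = -0.477941, Gamma_qpp = 0.000000, Gamma_qpq = 0.123077, Gamma_qqq = 0.000000; k1 = (0.500000, 1.250000, 0.687960, -0.153846)
  k2: at (p, q) = (0.275000, 0.062500), (dp/dtau, dq/dtau) = (0.534398, 1.242308); Gamma_ppp = 0.255665, Gamma_ppq = 0.000000, Gamma_pqq = -0.520998, Gamma_qpp = 0.000000, Gamma_qpq = 0.134949, Gamma_qqq = 0.000000; k2 = (0.534398, 1.242308, 0.731058, -0.179181)
  k3: at (p, q) = (0.276720, 0.062115), (dp/dtau, dq/dtau) = (0.536553, 1.241041); Gamma_ppp = 0.257038, Gamma_ppq = 0.000000, Gamma_pqq = -0.523916, Gamma_qpp = 0.000000, Gamma_qpq = 0.135761, Gamma_qqq = 0.000000; k3 = (0.536553, 1.241041, 0.732928, -0.180802)
  k4: at (p, q) = (0.303655, 0.124104), (dp/dtau, dq/dtau) = (0.573293, 1.231920); Gamma_ppp = 0.278020, Gamma_ppq = 0.000000, Gamma_pqq = -0.568858, Gamma_qpp = 0.000000, Gamma_qpq = 0.148407, Gamma_qqq = 0.000000; k4 = (0.573293, 1.231920, 0.771938, -0.209625)
  Y <- Y + (h/6)(k1 + 2k2 + 2k3 + k4): p = 0.3036, q = 0.1241, dp/dtau = 0.5731, dq/dtau = 1.2319
step 2:
  k1: at (p, q) = (0.303587, 0.124144), (dp/dtau, dq/dtau) = (0.573131, 1.231943); Gamma_ppp = 0.277968, Gamma_ppq = 0.000000, Gamma_pqq = -0.568745, Gamma_qpp = 0.000000, Gamma_qpq = 0.148375, Gamma_qqq = 0.000000; k1 = (0.573131, 1.231943, 0.771868, -0.209524)
  k2: at (p, q) = (0.332243, 0.185741), (dp/dtau, dq/dtau) = (0.611725, 1.221467); Gamma_ppp = 0.299214, Gamma_ppq = 0.000000, Gamma_pqq = -0.614943, Gamma_qpp = 0.000000, Gamma_qpq = 0.161660, Gamma_qqq = 0.000000; k2 = (0.611725, 1.221467, 0.805515, -0.241586)
  k3: at (p, q) = (0.334173, 0.185217), (dp/dtau, dq/dtau) = (0.613407, 1.219863); Gamma_ppp = 0.300604, Gamma_ppq = 0.000000, Gamma_pqq = -0.617992, Gamma_qpp = 0.000000, Gamma_qpq = 0.162548, Gamma_qqq = 0.000000; k3 = (0.613407, 1.219863, 0.806506, -0.243261)
  k4: at (p, q) = (0.364927, 0.246130), (dp/dtau, dq/dtau) = (0.653782, 1.207617); Gamma_ppp = 0.322041, Gamma_ppq = 0.000000, Gamma_pqq = -0.665524, Gamma_qpp = 0.000000, Gamma_qpq = 0.176585, Gamma_qqq = 0.000000; k4 = (0.653782, 1.207617, 0.832909, -0.278833)
  Y <- Y + (h/6)(k1 + 2k2 + 2k3 + k4): p = 0.3649, q = 0.2462, dp/dtau = 0.6536, dq/dtau = 1.2076


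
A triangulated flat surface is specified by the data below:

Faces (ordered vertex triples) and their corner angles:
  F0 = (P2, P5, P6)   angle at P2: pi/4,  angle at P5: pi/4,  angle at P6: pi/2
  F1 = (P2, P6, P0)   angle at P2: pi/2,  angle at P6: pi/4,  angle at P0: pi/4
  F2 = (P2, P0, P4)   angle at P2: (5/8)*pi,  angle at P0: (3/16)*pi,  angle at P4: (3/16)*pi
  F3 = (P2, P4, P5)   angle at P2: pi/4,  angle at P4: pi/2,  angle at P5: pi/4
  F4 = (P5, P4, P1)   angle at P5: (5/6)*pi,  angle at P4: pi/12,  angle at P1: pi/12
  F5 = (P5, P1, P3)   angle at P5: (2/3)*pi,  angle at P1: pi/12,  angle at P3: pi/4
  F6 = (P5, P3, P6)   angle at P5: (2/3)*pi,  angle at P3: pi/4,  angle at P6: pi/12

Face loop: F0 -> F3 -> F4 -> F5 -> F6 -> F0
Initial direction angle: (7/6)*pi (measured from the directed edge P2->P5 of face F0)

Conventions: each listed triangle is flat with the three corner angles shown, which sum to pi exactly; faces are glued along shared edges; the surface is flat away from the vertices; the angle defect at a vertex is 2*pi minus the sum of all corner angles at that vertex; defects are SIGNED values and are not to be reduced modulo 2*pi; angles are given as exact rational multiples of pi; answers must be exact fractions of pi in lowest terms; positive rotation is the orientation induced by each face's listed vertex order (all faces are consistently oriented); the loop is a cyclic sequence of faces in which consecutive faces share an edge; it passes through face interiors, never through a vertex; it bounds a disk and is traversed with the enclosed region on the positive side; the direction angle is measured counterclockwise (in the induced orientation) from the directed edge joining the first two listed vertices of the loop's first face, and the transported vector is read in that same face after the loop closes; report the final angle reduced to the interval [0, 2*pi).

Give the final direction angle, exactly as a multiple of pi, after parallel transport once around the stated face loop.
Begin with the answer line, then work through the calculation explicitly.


Answer: final direction angle = pi/2

enclosed vertex P5: corner angles sum to (8/3)*pi, defect = 2*pi - (8/3)*pi = (-2/3)*pi
by Gauss-Bonnet the loop rotates the vector by the enclosed defect sum (positive orientation, mod 2*pi)
final angle = (7/6)*pi - (2/3)*pi = pi/2 (mod 2*pi)


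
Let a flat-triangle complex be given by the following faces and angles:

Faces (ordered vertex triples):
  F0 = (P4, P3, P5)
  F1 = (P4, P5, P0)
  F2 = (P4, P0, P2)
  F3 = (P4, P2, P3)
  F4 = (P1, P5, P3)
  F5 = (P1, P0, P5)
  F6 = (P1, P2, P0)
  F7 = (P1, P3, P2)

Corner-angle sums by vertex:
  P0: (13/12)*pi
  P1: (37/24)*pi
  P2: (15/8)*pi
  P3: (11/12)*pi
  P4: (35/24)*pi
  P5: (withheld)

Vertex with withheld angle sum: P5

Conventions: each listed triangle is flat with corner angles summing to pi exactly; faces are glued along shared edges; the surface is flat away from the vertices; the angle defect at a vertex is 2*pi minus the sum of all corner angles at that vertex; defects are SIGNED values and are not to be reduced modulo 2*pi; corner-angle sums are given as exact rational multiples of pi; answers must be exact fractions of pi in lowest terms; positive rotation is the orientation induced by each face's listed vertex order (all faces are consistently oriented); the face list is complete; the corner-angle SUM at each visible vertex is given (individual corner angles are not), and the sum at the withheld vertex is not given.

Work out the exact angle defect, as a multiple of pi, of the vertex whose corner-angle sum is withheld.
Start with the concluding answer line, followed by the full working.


Answer: defect(P5) = (7/8)*pi

V = 6, E = 12, F = 8; chi = V - E + F = 2
Gauss-Bonnet: total defect = 2*pi*chi = 4*pi; visible defects sum to (25/8)*pi


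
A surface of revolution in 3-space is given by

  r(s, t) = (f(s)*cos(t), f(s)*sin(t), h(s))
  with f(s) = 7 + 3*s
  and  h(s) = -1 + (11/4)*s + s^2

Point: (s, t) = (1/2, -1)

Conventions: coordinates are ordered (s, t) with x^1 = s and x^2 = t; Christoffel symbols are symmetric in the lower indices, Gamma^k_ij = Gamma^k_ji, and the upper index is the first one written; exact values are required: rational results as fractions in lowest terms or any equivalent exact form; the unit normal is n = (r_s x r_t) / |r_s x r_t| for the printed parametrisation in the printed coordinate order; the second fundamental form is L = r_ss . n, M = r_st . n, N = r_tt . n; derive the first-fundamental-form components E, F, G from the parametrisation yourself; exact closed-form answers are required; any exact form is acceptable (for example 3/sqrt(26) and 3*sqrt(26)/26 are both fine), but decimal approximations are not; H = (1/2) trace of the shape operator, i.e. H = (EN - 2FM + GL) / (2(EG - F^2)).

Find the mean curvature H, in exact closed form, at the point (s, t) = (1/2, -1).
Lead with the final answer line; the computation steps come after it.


Answer: H = 2933*sqrt(41)/257193

f = 17/2, f' = 3, f'' = 0, h' = 15/4, h'' = 2
E = 369/16, F = 0, G = 289/4; answer radicand W^2 = 369/16
unnormalised second-form numerators: l = 6, m = 0, n = 255/8; L = l/sqrt(369/16), and similarly M = m/sqrt(W^2), N = n/sqrt(W^2)
H = (E*n - 2*F*m + G*l) / (2*(EG - F^2)*sqrt(W^2)); E*n - 2*F*m + G*l = 149583/128, EG - F^2 = 106641/64, so H = (2933/8364)/sqrt(369/16)


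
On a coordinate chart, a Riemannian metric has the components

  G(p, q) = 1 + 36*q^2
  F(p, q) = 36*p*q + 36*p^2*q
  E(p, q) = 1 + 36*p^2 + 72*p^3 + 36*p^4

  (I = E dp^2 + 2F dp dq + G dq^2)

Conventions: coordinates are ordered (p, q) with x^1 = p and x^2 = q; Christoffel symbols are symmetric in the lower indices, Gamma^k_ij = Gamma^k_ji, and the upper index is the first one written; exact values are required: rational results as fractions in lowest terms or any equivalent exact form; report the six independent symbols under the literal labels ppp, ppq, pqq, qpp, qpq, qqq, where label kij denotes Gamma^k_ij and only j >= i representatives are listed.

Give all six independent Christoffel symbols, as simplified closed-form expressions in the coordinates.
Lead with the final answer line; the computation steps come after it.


Answer: Gamma_ppp = (72*p^3 + 108*p^2 + 36*p)/(36*p^4 + 72*p^3 + 36*p^2 + 36*q^2 + 1), Gamma_ppq = 0, Gamma_pqq = (36*p^2 + 36*p)/(36*p^4 + 72*p^3 + 36*p^2 + 36*q^2 + 1), Gamma_qpp = (72*p*q + 36*q)/(36*p^4 + 72*p^3 + 36*p^2 + 36*q^2 + 1), Gamma_qpq = 0, Gamma_qqq = 36*q/(36*p^4 + 72*p^3 + 36*p^2 + 36*q^2 + 1)

E = 1 + 36*p^2 + 72*p^3 + 36*p^4; F = 36*p*q + 36*p^2*q; G = 1 + 36*q^2
Gamma^k_ij = (1/2) g^{kl} (d_i g_jl + d_j g_il - d_l g_ij), with g^inv = (1/(EG-F^2)) [[G, -F], [-F, E]]
first partials: E_p = 72*p + 216*p^2 + 144*p^3, E_q = 0, F_p = 36*q + 72*p*q, F_q = 36*p + 36*p^2, G_p = 0, G_q = 72*q
D = EG - F^2 = 1 + 36*q^2 + 36*p^2 + 72*p^3 + 36*p^4
expanded: Gamma^p_pp = (G E_p - 2F F_p + F E_q)/(2D), Gamma^p_pq = (G E_q - F G_p)/(2D), Gamma^p_qq = (2G F_q - G G_p - F G_q)/(2D), Gamma^q_pp = (2E F_p - E E_q - F E_p)/(2D), Gamma^q_pq = (E G_p - F E_q)/(2D), Gamma^q_qq = (E G_q - 2F F_q + F G_p)/(2D); substitute and cancel common factors


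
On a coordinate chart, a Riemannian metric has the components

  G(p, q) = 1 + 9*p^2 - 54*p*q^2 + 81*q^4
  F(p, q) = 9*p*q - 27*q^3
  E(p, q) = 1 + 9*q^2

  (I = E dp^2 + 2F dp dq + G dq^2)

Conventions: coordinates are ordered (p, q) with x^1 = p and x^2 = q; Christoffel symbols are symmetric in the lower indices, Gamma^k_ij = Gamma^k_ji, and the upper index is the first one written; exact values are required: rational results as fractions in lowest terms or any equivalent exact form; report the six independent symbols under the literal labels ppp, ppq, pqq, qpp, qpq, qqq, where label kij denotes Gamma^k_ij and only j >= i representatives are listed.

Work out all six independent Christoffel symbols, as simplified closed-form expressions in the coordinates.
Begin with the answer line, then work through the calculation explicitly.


Answer: Gamma_ppp = 0, Gamma_ppq = 9*q/(9*p^2 - 54*p*q^2 + 81*q^4 + 9*q^2 + 1), Gamma_pqq = -54*q^2/(9*p^2 - 54*p*q^2 + 81*q^4 + 9*q^2 + 1), Gamma_qpp = 0, Gamma_qpq = (9*p - 27*q^2)/(9*p^2 - 54*p*q^2 + 81*q^4 + 9*q^2 + 1), Gamma_qqq = (-54*p*q + 162*q^3)/(9*p^2 - 54*p*q^2 + 81*q^4 + 9*q^2 + 1)

E = 1 + 9*q^2; F = 9*p*q - 27*q^3; G = 1 + 9*p^2 - 54*p*q^2 + 81*q^4
Gamma^k_ij = (1/2) g^{kl} (d_i g_jl + d_j g_il - d_l g_ij), with g^inv = (1/(EG-F^2)) [[G, -F], [-F, E]]
first partials: E_p = 0, E_q = 18*q, F_p = 9*q, F_q = 9*p - 81*q^2, G_p = 18*p - 54*q^2, G_q = -108*p*q + 324*q^3
D = EG - F^2 = 1 + 9*q^2 + 9*p^2 - 54*p*q^2 + 81*q^4
expanded: Gamma^p_pp = (G E_p - 2F F_p + F E_q)/(2D), Gamma^p_pq = (G E_q - F G_p)/(2D), Gamma^p_qq = (2G F_q - G G_p - F G_q)/(2D), Gamma^q_pp = (2E F_p - E E_q - F E_p)/(2D), Gamma^q_pq = (E G_p - F E_q)/(2D), Gamma^q_qq = (E G_q - 2F F_q + F G_p)/(2D); substitute and cancel common factors


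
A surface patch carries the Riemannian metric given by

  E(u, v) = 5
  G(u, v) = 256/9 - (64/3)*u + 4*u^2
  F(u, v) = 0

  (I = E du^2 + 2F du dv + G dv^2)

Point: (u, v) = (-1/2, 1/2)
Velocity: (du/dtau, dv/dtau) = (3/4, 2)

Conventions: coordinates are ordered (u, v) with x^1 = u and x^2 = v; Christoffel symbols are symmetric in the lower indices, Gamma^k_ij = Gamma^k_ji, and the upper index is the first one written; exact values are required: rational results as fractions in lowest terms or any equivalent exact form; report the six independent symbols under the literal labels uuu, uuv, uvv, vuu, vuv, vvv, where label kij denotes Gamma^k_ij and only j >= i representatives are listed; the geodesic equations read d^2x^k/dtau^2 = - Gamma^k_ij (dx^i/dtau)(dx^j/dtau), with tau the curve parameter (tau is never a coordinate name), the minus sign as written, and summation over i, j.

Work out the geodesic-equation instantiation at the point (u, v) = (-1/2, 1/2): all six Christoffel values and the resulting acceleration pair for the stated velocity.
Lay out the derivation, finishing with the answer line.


E = 5, F = 0, G = 361/9 at the point
E_u = 0, E_v = 0, F_u = 0, F_v = 0, G_u = -76/3, G_v = 0
EG - F^2 = 1805/9;  g^inv = (9/1805) * [[361/9, 0], [0, 5]]
first-kind symbols [ij,l] = (1/2)(d_i g_jl + d_j g_il - d_l g_ij): [uu,u] = E_u/2 = 0, [uu,v] = F_u - E_v/2 = 0, [uv,u] = E_v/2 = 0, [uv,v] = G_u/2 = -38/3, [vv,u] = F_v - G_u/2 = 38/3, [vv,v] = G_v/2 = 0
Gamma^u_ij = (G*[ij,u] - F*[ij,v])/(EG - F^2), Gamma^v_ij = (E*[ij,v] - F*[ij,u])/(EG - F^2)
Gamma_uuu = 0, Gamma_uuv = 0, Gamma_uvv = 38/15, Gamma_vuu = 0, Gamma_vuv = -6/19, Gamma_vvv = 0
d^2u/dtau^2 = -(Gamma_uuu*(3/4)^2 + 2*Gamma_uuv*(3/4)*(2) + Gamma_uvv*(2)^2) = -152/15
d^2v/dtau^2 = -(Gamma_vuu*(3/4)^2 + 2*Gamma_vuv*(3/4)*(2) + Gamma_vvv*(2)^2) = 18/19

Answer: Gamma_uuu = 0, Gamma_uuv = 0, Gamma_uvv = 38/15, Gamma_vuu = 0, Gamma_vuv = -6/19, Gamma_vvv = 0; accelerations (d^2u/dtau^2, d^2v/dtau^2) = (-152/15, 18/19)


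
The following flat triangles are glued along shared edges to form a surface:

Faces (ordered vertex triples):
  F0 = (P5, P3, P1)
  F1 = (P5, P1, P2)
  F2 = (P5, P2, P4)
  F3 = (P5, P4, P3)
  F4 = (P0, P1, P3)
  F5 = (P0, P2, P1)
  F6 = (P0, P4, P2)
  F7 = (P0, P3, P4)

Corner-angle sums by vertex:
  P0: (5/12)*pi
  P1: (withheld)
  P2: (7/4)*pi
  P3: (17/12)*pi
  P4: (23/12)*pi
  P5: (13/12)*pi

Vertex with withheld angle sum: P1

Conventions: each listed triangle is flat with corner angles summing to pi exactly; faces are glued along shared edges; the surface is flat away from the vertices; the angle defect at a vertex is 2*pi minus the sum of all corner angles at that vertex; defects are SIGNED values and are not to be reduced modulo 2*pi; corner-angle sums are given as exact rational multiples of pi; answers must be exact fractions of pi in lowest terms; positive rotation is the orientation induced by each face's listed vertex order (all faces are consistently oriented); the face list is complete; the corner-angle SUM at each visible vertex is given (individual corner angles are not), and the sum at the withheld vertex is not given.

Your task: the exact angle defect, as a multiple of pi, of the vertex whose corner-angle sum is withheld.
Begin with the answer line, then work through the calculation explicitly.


Answer: defect(P1) = (7/12)*pi

V = 6, E = 12, F = 8; chi = V - E + F = 2
Gauss-Bonnet: total defect = 2*pi*chi = 4*pi; visible defects sum to (41/12)*pi


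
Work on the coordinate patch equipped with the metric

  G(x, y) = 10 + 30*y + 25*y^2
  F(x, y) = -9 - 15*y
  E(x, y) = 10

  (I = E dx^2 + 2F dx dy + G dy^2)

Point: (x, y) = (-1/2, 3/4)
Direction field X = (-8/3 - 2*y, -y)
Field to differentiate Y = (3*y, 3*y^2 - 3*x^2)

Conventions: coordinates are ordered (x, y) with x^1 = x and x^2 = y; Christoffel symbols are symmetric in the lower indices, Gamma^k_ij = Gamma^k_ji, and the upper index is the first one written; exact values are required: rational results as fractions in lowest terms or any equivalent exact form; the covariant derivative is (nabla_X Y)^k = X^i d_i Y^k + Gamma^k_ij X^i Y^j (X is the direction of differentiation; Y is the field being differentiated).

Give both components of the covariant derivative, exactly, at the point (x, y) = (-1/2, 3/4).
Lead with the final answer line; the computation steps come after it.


Answer: (nabla_X Y)^x = -3663/1778, (nabla_X Y)^y = -231881/14224

E = 10, F = -81/4, G = 745/16 at the point
E_x = 0, E_y = 0, F_x = 0, F_y = -15, G_x = 0, G_y = 135/2
EG - F^2 = 889/16;  g^inv = (16/889) * [[745/16, 81/4], [81/4, 10]]
first-kind symbols [ij,l] = (1/2)(d_i g_jl + d_j g_il - d_l g_ij): [xx,x] = E_x/2 = 0, [xx,y] = F_x - E_y/2 = 0, [xy,x] = E_y/2 = 0, [xy,y] = G_x/2 = 0, [yy,x] = F_y - G_x/2 = -15, [yy,y] = G_y/2 = 135/4
Gamma^x_ij = (G*[ij,x] - F*[ij,y])/(EG - F^2), Gamma^y_ij = (E*[ij,y] - F*[ij,x])/(EG - F^2)
Gamma_xxx = 0, Gamma_xxy = 0, Gamma_xyy = -240/889, Gamma_yxx = 0, Gamma_yxy = 0, Gamma_yyy = 540/889
X = (-25/6, -3/4), Y = (9/4, 15/16) at the point


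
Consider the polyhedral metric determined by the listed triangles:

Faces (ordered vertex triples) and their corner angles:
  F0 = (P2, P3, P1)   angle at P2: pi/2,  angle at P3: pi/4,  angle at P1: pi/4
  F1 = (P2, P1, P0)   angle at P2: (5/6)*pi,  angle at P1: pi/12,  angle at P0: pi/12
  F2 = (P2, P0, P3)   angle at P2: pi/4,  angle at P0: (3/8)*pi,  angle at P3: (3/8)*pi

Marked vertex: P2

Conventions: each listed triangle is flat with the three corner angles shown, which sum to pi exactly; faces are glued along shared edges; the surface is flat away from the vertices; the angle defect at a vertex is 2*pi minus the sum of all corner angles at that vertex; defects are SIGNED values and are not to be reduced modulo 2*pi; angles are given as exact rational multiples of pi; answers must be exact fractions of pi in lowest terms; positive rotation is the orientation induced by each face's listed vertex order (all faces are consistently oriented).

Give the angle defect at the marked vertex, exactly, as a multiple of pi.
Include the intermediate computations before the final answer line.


Sum of corner angles at P2: (19/12)*pi
defect = 2*pi - (19/12)*pi

Answer: defect(P2) = (5/12)*pi


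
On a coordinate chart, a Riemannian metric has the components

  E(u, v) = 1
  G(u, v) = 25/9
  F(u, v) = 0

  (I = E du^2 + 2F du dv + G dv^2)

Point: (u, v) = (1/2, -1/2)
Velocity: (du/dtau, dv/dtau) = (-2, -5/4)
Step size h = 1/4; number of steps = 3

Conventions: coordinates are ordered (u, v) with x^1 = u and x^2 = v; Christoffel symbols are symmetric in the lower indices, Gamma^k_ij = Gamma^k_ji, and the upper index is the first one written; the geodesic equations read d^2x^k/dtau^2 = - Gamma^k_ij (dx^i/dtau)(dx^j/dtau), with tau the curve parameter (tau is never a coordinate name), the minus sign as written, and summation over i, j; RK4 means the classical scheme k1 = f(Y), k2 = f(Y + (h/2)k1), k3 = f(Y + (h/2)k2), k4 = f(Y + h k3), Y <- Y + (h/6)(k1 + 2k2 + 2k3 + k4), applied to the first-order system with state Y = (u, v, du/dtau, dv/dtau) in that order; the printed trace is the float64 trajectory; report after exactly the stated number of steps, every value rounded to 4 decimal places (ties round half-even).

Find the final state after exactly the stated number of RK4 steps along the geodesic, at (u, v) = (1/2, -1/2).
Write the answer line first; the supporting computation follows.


Answer: u = -1.0000, v = -1.4375, du/dtau = -2.0000, dv/dtau = -1.2500

f(Y) = (du/dtau, dv/dtau, -Gamma^u_ij Y'^i Y'^j, -Gamma^v_ij Y'^i Y'^j) with the Gammas evaluated at the stage position; h = 0.250000; intermediate values shown to 6 dp
step 0: u = 0.5000, v = -0.5000, du/dtau = -2.0000, dv/dtau = -1.2500
step 1:
  k1: at (u, v) = (0.500000, -0.500000), (du/dtau, dv/dtau) = (-2.000000, -1.250000); Gamma_uuu = 0.000000, Gamma_uuv = 0.000000, Gamma_uvv = 0.000000, Gamma_vuu = 0.000000, Gamma_vuv = 0.000000, Gamma_vvv = 0.000000; k1 = (-2.000000, -1.250000, 0.000000, 0.000000)
  k2: at (u, v) = (0.250000, -0.656250), (du/dtau, dv/dtau) = (-2.000000, -1.250000); Gamma_uuu = 0.000000, Gamma_uuv = 0.000000, Gamma_uvv = 0.000000, Gamma_vuu = 0.000000, Gamma_vuv = 0.000000, Gamma_vvv = 0.000000; k2 = (-2.000000, -1.250000, 0.000000, 0.000000)
  k3: at (u, v) = (0.250000, -0.656250), (du/dtau, dv/dtau) = (-2.000000, -1.250000); Gamma_uuu = 0.000000, Gamma_uuv = 0.000000, Gamma_uvv = 0.000000, Gamma_vuu = 0.000000, Gamma_vuv = 0.000000, Gamma_vvv = 0.000000; k3 = (-2.000000, -1.250000, 0.000000, 0.000000)
  k4: at (u, v) = (0.000000, -0.812500), (du/dtau, dv/dtau) = (-2.000000, -1.250000); Gamma_uuu = 0.000000, Gamma_uuv = 0.000000, Gamma_uvv = 0.000000, Gamma_vuu = 0.000000, Gamma_vuv = 0.000000, Gamma_vvv = 0.000000; k4 = (-2.000000, -1.250000, 0.000000, 0.000000)
  Y <- Y + (h/6)(k1 + 2k2 + 2k3 + k4): u = 0.0000, v = -0.8125, du/dtau = -2.0000, dv/dtau = -1.2500
step 2:
  k1: at (u, v) = (0.000000, -0.812500), (du/dtau, dv/dtau) = (-2.000000, -1.250000); Gamma_uuu = 0.000000, Gamma_uuv = 0.000000, Gamma_uvv = 0.000000, Gamma_vuu = 0.000000, Gamma_vuv = 0.000000, Gamma_vvv = 0.000000; k1 = (-2.000000, -1.250000, 0.000000, 0.000000)
  k2: at (u, v) = (-0.250000, -0.968750), (du/dtau, dv/dtau) = (-2.000000, -1.250000); Gamma_uuu = 0.000000, Gamma_uuv = 0.000000, Gamma_uvv = 0.000000, Gamma_vuu = 0.000000, Gamma_vuv = 0.000000, Gamma_vvv = 0.000000; k2 = (-2.000000, -1.250000, 0.000000, 0.000000)
  k3: at (u, v) = (-0.250000, -0.968750), (du/dtau, dv/dtau) = (-2.000000, -1.250000); Gamma_uuu = 0.000000, Gamma_uuv = 0.000000, Gamma_uvv = 0.000000, Gamma_vuu = 0.000000, Gamma_vuv = 0.000000, Gamma_vvv = 0.000000; k3 = (-2.000000, -1.250000, 0.000000, 0.000000)
  k4: at (u, v) = (-0.500000, -1.125000), (du/dtau, dv/dtau) = (-2.000000, -1.250000); Gamma_uuu = 0.000000, Gamma_uuv = 0.000000, Gamma_uvv = 0.000000, Gamma_vuu = 0.000000, Gamma_vuv = 0.000000, Gamma_vvv = 0.000000; k4 = (-2.000000, -1.250000, 0.000000, 0.000000)
  Y <- Y + (h/6)(k1 + 2k2 + 2k3 + k4): u = -0.5000, v = -1.1250, du/dtau = -2.0000, dv/dtau = -1.2500
step 3:
  k1: at (u, v) = (-0.500000, -1.125000), (du/dtau, dv/dtau) = (-2.000000, -1.250000); Gamma_uuu = 0.000000, Gamma_uuv = 0.000000, Gamma_uvv = 0.000000, Gamma_vuu = 0.000000, Gamma_vuv = 0.000000, Gamma_vvv = 0.000000; k1 = (-2.000000, -1.250000, 0.000000, 0.000000)
  k2: at (u, v) = (-0.750000, -1.281250), (du/dtau, dv/dtau) = (-2.000000, -1.250000); Gamma_uuu = 0.000000, Gamma_uuv = 0.000000, Gamma_uvv = 0.000000, Gamma_vuu = 0.000000, Gamma_vuv = 0.000000, Gamma_vvv = 0.000000; k2 = (-2.000000, -1.250000, 0.000000, 0.000000)
  k3: at (u, v) = (-0.750000, -1.281250), (du/dtau, dv/dtau) = (-2.000000, -1.250000); Gamma_uuu = 0.000000, Gamma_uuv = 0.000000, Gamma_uvv = 0.000000, Gamma_vuu = 0.000000, Gamma_vuv = 0.000000, Gamma_vvv = 0.000000; k3 = (-2.000000, -1.250000, 0.000000, 0.000000)
  k4: at (u, v) = (-1.000000, -1.437500), (du/dtau, dv/dtau) = (-2.000000, -1.250000); Gamma_uuu = 0.000000, Gamma_uuv = 0.000000, Gamma_uvv = 0.000000, Gamma_vuu = 0.000000, Gamma_vuv = 0.000000, Gamma_vvv = 0.000000; k4 = (-2.000000, -1.250000, 0.000000, 0.000000)
  Y <- Y + (h/6)(k1 + 2k2 + 2k3 + k4): u = -1.0000, v = -1.4375, du/dtau = -2.0000, dv/dtau = -1.2500


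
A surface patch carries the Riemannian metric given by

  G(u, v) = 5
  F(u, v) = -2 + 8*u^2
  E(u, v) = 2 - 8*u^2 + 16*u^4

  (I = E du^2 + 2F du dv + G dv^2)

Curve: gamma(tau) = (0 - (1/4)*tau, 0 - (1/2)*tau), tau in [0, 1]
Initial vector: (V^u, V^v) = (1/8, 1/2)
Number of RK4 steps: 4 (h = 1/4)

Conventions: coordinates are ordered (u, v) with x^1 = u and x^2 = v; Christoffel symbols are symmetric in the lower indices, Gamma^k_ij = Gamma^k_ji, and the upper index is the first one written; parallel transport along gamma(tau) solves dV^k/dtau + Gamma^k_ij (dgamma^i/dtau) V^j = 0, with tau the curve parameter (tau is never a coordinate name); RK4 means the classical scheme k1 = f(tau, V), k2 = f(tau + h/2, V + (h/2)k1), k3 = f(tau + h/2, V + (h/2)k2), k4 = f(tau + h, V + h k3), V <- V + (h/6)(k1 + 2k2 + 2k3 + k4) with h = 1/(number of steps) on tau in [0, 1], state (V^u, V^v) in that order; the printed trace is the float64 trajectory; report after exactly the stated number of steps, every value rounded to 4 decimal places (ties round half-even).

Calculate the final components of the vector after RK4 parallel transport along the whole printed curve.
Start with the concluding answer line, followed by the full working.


Answer: V^u = 0.1298, V^v = 0.4889

gamma'(tau) = (-1/4, -1/2); f(tau, V)^k = -Gamma^k_ij(gamma(tau)) gamma'^i(tau) V^j; h = 1/4; intermediate values shown to 6 dp
curve data and Christoffel symbols at the stage parameters:
  tau = 0.000000: gamma = (0.000000, 0.000000), gamma' = (-0.250000, -0.500000); Gamma_uuu = 0.000000, Gamma_uuv = 0.000000, Gamma_uvv = 0.000000, Gamma_vuu = 0.000000, Gamma_vuv = 0.000000, Gamma_vvv = 0.000000
  tau = 0.125000: gamma = (-0.031250, -0.062500), gamma' = (-0.250000, -0.500000); Gamma_uuu = 0.041558, Gamma_uuv = 0.000000, Gamma_uvv = 0.000000, Gamma_vuu = -0.083442, Gamma_vuv = 0.000000, Gamma_vvv = 0.000000
  tau = 0.250000: gamma = (-0.062500, -0.125000), gamma' = (-0.250000, -0.500000); Gamma_uuu = 0.082457, Gamma_uuv = 0.000000, Gamma_uvv = 0.000000, Gamma_vuu = -0.167532, Gamma_vuv = 0.000000, Gamma_vvv = 0.000000
  tau = 0.375000: gamma = (-0.093750, -0.187500), gamma' = (-0.250000, -0.500000); Gamma_uuu = 0.122010, Gamma_uuv = 0.000000, Gamma_uvv = 0.000000, Gamma_vuu = -0.252912, Gamma_vuv = 0.000000, Gamma_vvv = 0.000000
  tau = 0.500000: gamma = (-0.125000, -0.250000), gamma' = (-0.250000, -0.500000); Gamma_uuu = 0.159468, Gamma_uuv = 0.000000, Gamma_uvv = 0.000000, Gamma_vuu = -0.340199, Gamma_vuv = 0.000000, Gamma_vvv = 0.000000
  tau = 0.625000: gamma = (-0.156250, -0.312500), gamma' = (-0.250000, -0.500000); Gamma_uuu = 0.193995, Gamma_uuv = 0.000000, Gamma_uvv = 0.000000, Gamma_vuu = -0.429980, Gamma_vuv = 0.000000, Gamma_vvv = 0.000000
  tau = 0.750000: gamma = (-0.187500, -0.375000), gamma' = (-0.250000, -0.500000); Gamma_uuu = 0.224633, Gamma_uuv = 0.000000, Gamma_uvv = 0.000000, Gamma_vuu = -0.522782, Gamma_vuv = 0.000000, Gamma_vvv = 0.000000
  tau = 0.875000: gamma = (-0.218750, -0.437500), gamma' = (-0.250000, -0.500000); Gamma_uuu = 0.250280, Gamma_uuv = 0.000000, Gamma_uvv = 0.000000, Gamma_vuu = -0.619050, Gamma_vuv = 0.000000, Gamma_vvv = 0.000000
  tau = 1.000000: gamma = (-0.250000, -0.500000), gamma' = (-0.250000, -0.500000); Gamma_uuu = 0.269663, Gamma_uuv = 0.000000, Gamma_uvv = 0.000000, Gamma_vuu = -0.719101, Gamma_vuv = 0.000000, Gamma_vvv = 0.000000
step 0: V^u = 0.1250, V^v = 0.5000
step 1: k1 = (0.000000, 0.000000), k2 = (0.001299, -0.002608), k3 = (0.001300, -0.002611), k4 = (0.002583, -0.005249); V <- V + (h/6)(k1 + 2k2 + 2k3 + k4): V^u = 0.1253, V^v = 0.4993
step 2: k1 = (0.002583, -0.005249), k2 = (0.003833, -0.007944), k3 = (0.003837, -0.007954), k4 = (0.005035, -0.010740); V <- V + (h/6)(k1 + 2k2 + 2k3 + k4): V^u = 0.1263, V^v = 0.4974
step 3: k1 = (0.005034, -0.010740), k2 = (0.006155, -0.013642), k3 = (0.006162, -0.013657), k4 = (0.007178, -0.016706); V <- V + (h/6)(k1 + 2k2 + 2k3 + k4): V^u = 0.1278, V^v = 0.4939
step 4: k1 = (0.007178, -0.016705), k2 = (0.008054, -0.019920), k3 = (0.008060, -0.019937), k4 = (0.008753, -0.023340); V <- V + (h/6)(k1 + 2k2 + 2k3 + k4): V^u = 0.1298, V^v = 0.4889


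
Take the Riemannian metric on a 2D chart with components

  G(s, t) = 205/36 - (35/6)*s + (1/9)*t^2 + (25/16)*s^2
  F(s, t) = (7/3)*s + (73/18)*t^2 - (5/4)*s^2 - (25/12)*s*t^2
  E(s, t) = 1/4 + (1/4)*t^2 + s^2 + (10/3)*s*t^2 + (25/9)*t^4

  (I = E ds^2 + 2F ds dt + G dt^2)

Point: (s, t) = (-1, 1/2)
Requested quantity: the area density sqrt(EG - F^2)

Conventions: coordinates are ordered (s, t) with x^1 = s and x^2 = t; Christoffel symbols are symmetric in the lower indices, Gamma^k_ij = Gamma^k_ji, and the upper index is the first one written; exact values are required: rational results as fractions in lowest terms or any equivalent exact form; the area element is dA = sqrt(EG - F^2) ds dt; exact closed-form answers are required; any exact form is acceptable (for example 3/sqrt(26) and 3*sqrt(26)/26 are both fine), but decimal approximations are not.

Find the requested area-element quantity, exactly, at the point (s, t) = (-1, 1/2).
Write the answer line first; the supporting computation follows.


Answer: sqrt(EG - F^2) = sqrt(90541)/144

E = 47/72, F = -295/144, G = 1889/144; EG - F^2 = 90541/20736


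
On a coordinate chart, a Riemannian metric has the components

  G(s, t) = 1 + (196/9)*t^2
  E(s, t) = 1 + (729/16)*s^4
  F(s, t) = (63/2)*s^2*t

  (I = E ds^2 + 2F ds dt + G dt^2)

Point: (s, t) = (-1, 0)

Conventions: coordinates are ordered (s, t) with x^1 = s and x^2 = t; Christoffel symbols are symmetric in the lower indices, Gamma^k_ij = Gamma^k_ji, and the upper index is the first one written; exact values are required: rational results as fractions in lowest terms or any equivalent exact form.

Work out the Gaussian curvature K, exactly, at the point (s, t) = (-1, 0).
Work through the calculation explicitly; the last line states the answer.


E = 745/16, F = 0, G = 1, EG - F^2 = 745/16 at the point
E_s = -729/4, E_t = 0, F_s = 0, F_t = 63/2, G_s = 0, G_t = 0
E_tt = 0, F_st = -63, G_ss = 0
K follows from Brioschi's formula, (det M1 - det M2)/(EG - F^2)^2.
M1 = [[-E_tt/2 + F_st - G_ss/2, E_s/2, F_s - E_t/2], [F_t - G_s/2, E, F], [G_t/2, F, G]] = [[-63, -729/8, 0], [63/2, 745/16, 0], [0, 0, 1]]; det M1 = -63
M2 = [[0, E_t/2, G_s/2], [E_t/2, E, F], [G_s/2, F, G]] = [[0, 0, 0], [0, 745/16, 0], [0, 0, 1]]; det M2 = 0
det M1 - det M2 = -63; K = -63 / (745/16)^2 = -16128/555025

Answer: K = -16128/555025
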